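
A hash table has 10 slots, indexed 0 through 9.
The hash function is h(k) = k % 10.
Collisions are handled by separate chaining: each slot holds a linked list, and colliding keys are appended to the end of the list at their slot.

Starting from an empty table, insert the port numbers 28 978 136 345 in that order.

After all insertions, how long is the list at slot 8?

2

Insert 28: h=8, bucket 8 empty → new chain.
Insert 978: h=8, bucket 8 nonempty → append to chain.
Insert 136: h=6, bucket 6 empty → new chain.
Insert 345: h=5, bucket 5 empty → new chain.
Final buckets:
0: ∅
1: ∅
2: ∅
3: ∅
4: ∅
5: 345
6: 136
7: ∅
8: 28 -> 978
9: ∅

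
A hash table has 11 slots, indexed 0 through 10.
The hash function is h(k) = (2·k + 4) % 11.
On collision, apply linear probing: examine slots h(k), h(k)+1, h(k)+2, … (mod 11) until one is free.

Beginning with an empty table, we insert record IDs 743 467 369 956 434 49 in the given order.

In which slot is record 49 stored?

Insert 743: h=5, slot 5 empty → index 5.
Insert 467: h=3, slot 3 empty → index 3.
Insert 369: h=5, slot 5 occupied → index 6.
Insert 956: h=2, slot 2 empty → index 2.
Insert 434: h=3, slot 3 occupied → index 4.
Insert 49: h=3, slots 3,4,5,6 occupied → index 7.
Table: [∅, ∅, 956, 467, 434, 743, 369, 49, ∅, ∅, ∅]

7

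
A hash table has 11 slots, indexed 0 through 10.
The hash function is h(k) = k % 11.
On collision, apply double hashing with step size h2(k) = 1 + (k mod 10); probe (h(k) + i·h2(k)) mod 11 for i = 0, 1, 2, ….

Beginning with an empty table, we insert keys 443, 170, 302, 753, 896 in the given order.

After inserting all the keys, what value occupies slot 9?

443: h=3 -> slot 3
170: h=5 -> slot 5
302: h=5, h2=3, probe 5,8 -> slot 8
753: h=5, h2=4, probe 5,9 -> slot 9
896: h=5, h2=7, probe 5,1 -> slot 1
Table: [., 896, ., 443, ., 170, ., ., 302, 753, .]

753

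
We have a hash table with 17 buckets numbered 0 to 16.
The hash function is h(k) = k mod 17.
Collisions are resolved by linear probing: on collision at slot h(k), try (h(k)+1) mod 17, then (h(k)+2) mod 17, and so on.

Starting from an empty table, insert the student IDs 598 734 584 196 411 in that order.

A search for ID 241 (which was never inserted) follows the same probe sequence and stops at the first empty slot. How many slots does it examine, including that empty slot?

598 hashes to 3; slot 3 is free => place at 3.
734 hashes to 3; 3 taken => place at 4.
584 hashes to 6; slot 6 is free => place at 6.
196 hashes to 9; slot 9 is free => place at 9.
411 hashes to 3; 3,4 taken => place at 5.
Table: [—, —, —, 598, 734, 411, 584, —, —, 196, —, —, —, —, —, —, —]
Lookup 241: h=3, probe 3,4,5,6,7 → slot 7 empty, not found.

5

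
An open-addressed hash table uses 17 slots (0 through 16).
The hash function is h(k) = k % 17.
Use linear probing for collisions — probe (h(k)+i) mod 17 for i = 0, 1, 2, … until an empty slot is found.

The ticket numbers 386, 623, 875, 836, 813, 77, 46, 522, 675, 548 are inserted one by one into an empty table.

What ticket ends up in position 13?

46

386: h=12 -> slot 12
623: h=11 -> slot 11
875: h=8 -> slot 8
836: h=3 -> slot 3
813: h=14 -> slot 14
77: h=9 -> slot 9
46: h=12, probe 12,13 -> slot 13
522: h=12, probe 12,13,14,15 -> slot 15
675: h=12, probe 12,13,14,15,16 -> slot 16
548: h=4 -> slot 4
Table: [., ., ., 836, 548, ., ., ., 875, 77, ., 623, 386, 46, 813, 522, 675]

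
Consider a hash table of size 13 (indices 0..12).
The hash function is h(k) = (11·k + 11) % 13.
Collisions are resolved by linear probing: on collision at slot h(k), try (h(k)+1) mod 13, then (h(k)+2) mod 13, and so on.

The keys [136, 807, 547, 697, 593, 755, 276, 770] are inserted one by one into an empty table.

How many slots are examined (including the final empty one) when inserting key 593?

136 hashes to 12; slot 12 is free -> place at 12.
807 hashes to 9; slot 9 is free -> place at 9.
547 hashes to 9; 9 taken -> place at 10.
697 hashes to 8; slot 8 is free -> place at 8.
593 hashes to 8; 8,9,10 taken -> place at 11.
755 hashes to 9; 9,10,11,12 taken -> place at 0.
276 hashes to 5; slot 5 is free -> place at 5.
770 hashes to 5; 5 taken -> place at 6.
Table: [755, ., ., ., ., 276, 770, ., 697, 807, 547, 593, 136]

4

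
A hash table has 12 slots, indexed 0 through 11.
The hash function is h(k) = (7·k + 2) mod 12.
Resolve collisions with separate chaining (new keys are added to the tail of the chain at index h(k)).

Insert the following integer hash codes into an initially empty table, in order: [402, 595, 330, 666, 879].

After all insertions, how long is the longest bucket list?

402 -> bucket 8
595 -> bucket 3
330 -> bucket 8 (collision)
666 -> bucket 8 (collision)
879 -> bucket 11
Final buckets:
0: _
1: _
2: _
3: 595
4: _
5: _
6: _
7: _
8: 402 -> 330 -> 666
9: _
10: _
11: 879

3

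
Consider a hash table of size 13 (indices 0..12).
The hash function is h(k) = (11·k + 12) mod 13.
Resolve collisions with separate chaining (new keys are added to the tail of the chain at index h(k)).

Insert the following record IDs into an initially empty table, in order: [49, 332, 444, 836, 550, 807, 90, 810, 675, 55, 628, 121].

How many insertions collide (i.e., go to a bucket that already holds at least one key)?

Insert 49: h=5, bucket 5 empty -> new chain.
Insert 332: h=11, bucket 11 empty -> new chain.
Insert 444: h=8, bucket 8 empty -> new chain.
Insert 836: h=4, bucket 4 empty -> new chain.
Insert 550: h=4, bucket 4 nonempty -> append to chain.
Insert 807: h=10, bucket 10 empty -> new chain.
Insert 90: h=1, bucket 1 empty -> new chain.
Insert 810: h=4, bucket 4 nonempty -> append to chain.
Insert 675: h=1, bucket 1 nonempty -> append to chain.
Insert 55: h=6, bucket 6 empty -> new chain.
Insert 628: h=4, bucket 4 nonempty -> append to chain.
Insert 121: h=4, bucket 4 nonempty -> append to chain.
Final buckets:
0: .
1: 90 -> 675
2: .
3: .
4: 836 -> 550 -> 810 -> 628 -> 121
5: 49
6: 55
7: .
8: 444
9: .
10: 807
11: 332
12: .

5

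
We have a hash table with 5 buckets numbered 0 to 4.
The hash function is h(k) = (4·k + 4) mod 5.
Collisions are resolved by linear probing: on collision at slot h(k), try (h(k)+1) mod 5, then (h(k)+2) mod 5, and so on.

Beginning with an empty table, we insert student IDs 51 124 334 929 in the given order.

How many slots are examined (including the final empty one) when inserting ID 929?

51 hashes to 3; slot 3 is free → place at 3.
124 hashes to 0; slot 0 is free → place at 0.
334 hashes to 0; 0 taken → place at 1.
929 hashes to 0; 0,1 taken → place at 2.
Table: [124, 334, 929, 51, .]

3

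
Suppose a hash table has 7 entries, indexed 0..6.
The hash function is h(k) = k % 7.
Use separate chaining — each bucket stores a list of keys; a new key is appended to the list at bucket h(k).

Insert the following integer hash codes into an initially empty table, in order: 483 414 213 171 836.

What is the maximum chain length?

Insert 483: h=0, bucket 0 empty -> new chain.
Insert 414: h=1, bucket 1 empty -> new chain.
Insert 213: h=3, bucket 3 empty -> new chain.
Insert 171: h=3, bucket 3 nonempty -> append to chain.
Insert 836: h=3, bucket 3 nonempty -> append to chain.
Final buckets:
0: 483
1: 414
2: .
3: 213 -> 171 -> 836
4: .
5: .
6: .

3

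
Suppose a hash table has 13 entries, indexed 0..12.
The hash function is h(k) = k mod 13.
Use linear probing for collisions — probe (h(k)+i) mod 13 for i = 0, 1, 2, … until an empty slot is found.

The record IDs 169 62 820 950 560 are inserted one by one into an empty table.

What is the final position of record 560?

3

169: h=0 => slot 0
62: h=10 => slot 10
820: h=1 => slot 1
950: h=1, probe 1,2 => slot 2
560: h=1, probe 1,2,3 => slot 3
Table: [169, 820, 950, 560, ., ., ., ., ., ., 62, ., .]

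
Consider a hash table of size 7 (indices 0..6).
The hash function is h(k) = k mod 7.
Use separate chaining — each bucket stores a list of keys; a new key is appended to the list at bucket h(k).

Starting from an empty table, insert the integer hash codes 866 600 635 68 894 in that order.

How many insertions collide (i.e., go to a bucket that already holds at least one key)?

866 → bucket 5
600 → bucket 5 (collision)
635 → bucket 5 (collision)
68 → bucket 5 (collision)
894 → bucket 5 (collision)
Final buckets:
0: _
1: _
2: _
3: _
4: _
5: 866 -> 600 -> 635 -> 68 -> 894
6: _

4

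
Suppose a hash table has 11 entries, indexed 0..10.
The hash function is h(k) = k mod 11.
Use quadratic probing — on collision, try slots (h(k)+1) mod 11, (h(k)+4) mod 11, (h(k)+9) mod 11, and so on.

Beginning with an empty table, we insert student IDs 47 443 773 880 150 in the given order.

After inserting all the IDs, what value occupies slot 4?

443

47: h=3 → slot 3
443: h=3, probe 3,4 → slot 4
773: h=3, probe 3,4,7 → slot 7
880: h=0 → slot 0
150: h=7, probe 7,8 → slot 8
Table: [880, ., ., 47, 443, ., ., 773, 150, ., .]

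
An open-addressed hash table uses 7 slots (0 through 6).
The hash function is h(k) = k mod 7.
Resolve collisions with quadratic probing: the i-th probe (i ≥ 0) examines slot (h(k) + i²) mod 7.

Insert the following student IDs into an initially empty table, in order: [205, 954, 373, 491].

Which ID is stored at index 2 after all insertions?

205

205 hashes to 2; slot 2 is free => place at 2.
954 hashes to 2; 2 taken => place at 3.
373 hashes to 2; 2,3 taken => place at 6.
491 hashes to 1; slot 1 is free => place at 1.
Table: [_, 491, 205, 954, _, _, 373]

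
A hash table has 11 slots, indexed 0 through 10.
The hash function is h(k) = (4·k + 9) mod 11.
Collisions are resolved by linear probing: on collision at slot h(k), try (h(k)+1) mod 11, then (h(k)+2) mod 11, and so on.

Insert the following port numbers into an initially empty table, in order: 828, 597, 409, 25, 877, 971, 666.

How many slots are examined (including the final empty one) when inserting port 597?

2

828 hashes to 10; slot 10 is free -> place at 10.
597 hashes to 10; 10 taken -> place at 0.
409 hashes to 6; slot 6 is free -> place at 6.
25 hashes to 10; 10,0 taken -> place at 1.
877 hashes to 8; slot 8 is free -> place at 8.
971 hashes to 10; 10,0,1 taken -> place at 2.
666 hashes to 0; 0,1,2 taken -> place at 3.
Table: [597, 25, 971, 666, ., ., 409, ., 877, ., 828]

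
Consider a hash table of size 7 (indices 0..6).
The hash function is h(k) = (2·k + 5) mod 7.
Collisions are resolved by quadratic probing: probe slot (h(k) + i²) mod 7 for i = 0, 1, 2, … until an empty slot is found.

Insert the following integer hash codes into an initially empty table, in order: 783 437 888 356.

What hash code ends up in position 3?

783: h=3 → slot 3
437: h=4 → slot 4
888: h=3, probe 3,4,0 → slot 0
356: h=3, probe 3,4,0,5 → slot 5
Table: [888, ., ., 783, 437, 356, .]

783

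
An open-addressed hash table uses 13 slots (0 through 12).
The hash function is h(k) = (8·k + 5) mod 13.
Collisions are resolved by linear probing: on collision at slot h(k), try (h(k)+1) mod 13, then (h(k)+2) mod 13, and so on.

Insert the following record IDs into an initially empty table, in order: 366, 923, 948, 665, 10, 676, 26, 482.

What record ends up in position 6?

676

366 hashes to 8; slot 8 is free → place at 8.
923 hashes to 5; slot 5 is free → place at 5.
948 hashes to 10; slot 10 is free → place at 10.
665 hashes to 8; 8 taken → place at 9.
10 hashes to 7; slot 7 is free → place at 7.
676 hashes to 5; 5 taken → place at 6.
26 hashes to 5; 5,6,7,8,9,10 taken → place at 11.
482 hashes to 0; slot 0 is free → place at 0.
Table: [482, _, _, _, _, 923, 676, 10, 366, 665, 948, 26, _]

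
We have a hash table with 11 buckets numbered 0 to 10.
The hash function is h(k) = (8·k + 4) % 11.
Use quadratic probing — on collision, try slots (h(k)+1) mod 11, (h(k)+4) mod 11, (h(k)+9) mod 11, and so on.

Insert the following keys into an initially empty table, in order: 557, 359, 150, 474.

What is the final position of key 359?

6

557: h=5 => slot 5
359: h=5, probe 5,6 => slot 6
150: h=5, probe 5,6,9 => slot 9
474: h=1 => slot 1
Table: [_, 474, _, _, _, 557, 359, _, _, 150, _]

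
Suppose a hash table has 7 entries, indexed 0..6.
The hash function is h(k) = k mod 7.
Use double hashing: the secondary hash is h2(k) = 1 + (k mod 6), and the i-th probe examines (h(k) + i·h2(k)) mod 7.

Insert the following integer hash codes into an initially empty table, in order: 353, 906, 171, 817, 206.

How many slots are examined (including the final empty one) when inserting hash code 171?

2

Insert 353: h=3, slot 3 empty → index 3.
Insert 906: h=3, h2=1, slot 3 occupied → index 4.
Insert 171: h=3, h2=4, slot 3 occupied → index 0.
Insert 817: h=5, slot 5 empty → index 5.
Insert 206: h=3, h2=3, slot 3 occupied → index 6.
Table: [171, ., ., 353, 906, 817, 206]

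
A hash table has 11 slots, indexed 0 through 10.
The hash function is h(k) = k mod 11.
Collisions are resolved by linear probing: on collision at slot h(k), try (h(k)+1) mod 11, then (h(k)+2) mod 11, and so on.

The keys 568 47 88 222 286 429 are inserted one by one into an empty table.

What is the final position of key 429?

4

568 hashes to 7; slot 7 is free => place at 7.
47 hashes to 3; slot 3 is free => place at 3.
88 hashes to 0; slot 0 is free => place at 0.
222 hashes to 2; slot 2 is free => place at 2.
286 hashes to 0; 0 taken => place at 1.
429 hashes to 0; 0,1,2,3 taken => place at 4.
Table: [88, 286, 222, 47, 429, —, —, 568, —, —, —]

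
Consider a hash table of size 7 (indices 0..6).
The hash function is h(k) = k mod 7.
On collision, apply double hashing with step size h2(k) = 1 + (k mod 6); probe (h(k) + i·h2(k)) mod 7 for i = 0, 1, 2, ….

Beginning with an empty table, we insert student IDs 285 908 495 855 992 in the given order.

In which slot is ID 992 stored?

4

Insert 285: h=5, slot 5 empty -> index 5.
Insert 908: h=5, h2=3, slot 5 occupied -> index 1.
Insert 495: h=5, h2=4, slot 5 occupied -> index 2.
Insert 855: h=1, h2=4, slots 1,5,2 occupied -> index 6.
Insert 992: h=5, h2=3, slots 5,1 occupied -> index 4.
Table: [-, 908, 495, -, 992, 285, 855]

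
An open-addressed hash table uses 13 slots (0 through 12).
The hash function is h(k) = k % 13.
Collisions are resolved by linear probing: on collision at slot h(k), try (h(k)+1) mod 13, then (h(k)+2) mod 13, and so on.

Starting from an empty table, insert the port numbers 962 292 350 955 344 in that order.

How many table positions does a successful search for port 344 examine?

962: h=0 -> slot 0
292: h=6 -> slot 6
350: h=12 -> slot 12
955: h=6, probe 6,7 -> slot 7
344: h=6, probe 6,7,8 -> slot 8
Table: [962, -, -, -, -, -, 292, 955, 344, -, -, -, 350]
Lookup 344: h=6, probe 6,7,8 → found at 8.

3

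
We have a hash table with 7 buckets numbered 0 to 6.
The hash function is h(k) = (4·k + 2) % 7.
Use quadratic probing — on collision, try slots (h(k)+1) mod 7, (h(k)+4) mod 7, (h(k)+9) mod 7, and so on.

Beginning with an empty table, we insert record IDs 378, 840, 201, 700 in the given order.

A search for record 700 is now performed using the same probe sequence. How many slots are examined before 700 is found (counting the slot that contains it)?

Insert 378: h=2, slot 2 empty => index 2.
Insert 840: h=2, slot 2 occupied => index 3.
Insert 201: h=1, slot 1 empty => index 1.
Insert 700: h=2, slots 2,3 occupied => index 6.
Table: [-, 201, 378, 840, -, -, 700]
Lookup 700: h=2, probe 2,3,6 → found at 6.

3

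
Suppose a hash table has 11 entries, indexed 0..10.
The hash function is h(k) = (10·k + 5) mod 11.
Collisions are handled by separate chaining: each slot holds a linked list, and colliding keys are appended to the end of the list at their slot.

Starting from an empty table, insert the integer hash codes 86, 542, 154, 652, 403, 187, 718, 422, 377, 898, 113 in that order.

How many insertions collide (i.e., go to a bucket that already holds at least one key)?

Insert 86: h=7, bucket 7 empty -> new chain.
Insert 542: h=2, bucket 2 empty -> new chain.
Insert 154: h=5, bucket 5 empty -> new chain.
Insert 652: h=2, bucket 2 nonempty -> append to chain.
Insert 403: h=9, bucket 9 empty -> new chain.
Insert 187: h=5, bucket 5 nonempty -> append to chain.
Insert 718: h=2, bucket 2 nonempty -> append to chain.
Insert 422: h=1, bucket 1 empty -> new chain.
Insert 377: h=2, bucket 2 nonempty -> append to chain.
Insert 898: h=9, bucket 9 nonempty -> append to chain.
Insert 113: h=2, bucket 2 nonempty -> append to chain.
Final buckets:
0: ∅
1: 422
2: 542 -> 652 -> 718 -> 377 -> 113
3: ∅
4: ∅
5: 154 -> 187
6: ∅
7: 86
8: ∅
9: 403 -> 898
10: ∅

6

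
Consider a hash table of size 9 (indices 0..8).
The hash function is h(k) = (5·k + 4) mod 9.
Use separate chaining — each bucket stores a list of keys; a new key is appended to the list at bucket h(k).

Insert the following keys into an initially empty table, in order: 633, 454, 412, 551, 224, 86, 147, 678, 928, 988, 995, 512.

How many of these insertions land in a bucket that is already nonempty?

5

Insert 633: h=1, bucket 1 empty → new chain.
Insert 454: h=6, bucket 6 empty → new chain.
Insert 412: h=3, bucket 3 empty → new chain.
Insert 551: h=5, bucket 5 empty → new chain.
Insert 224: h=8, bucket 8 empty → new chain.
Insert 86: h=2, bucket 2 empty → new chain.
Insert 147: h=1, bucket 1 nonempty → append to chain.
Insert 678: h=1, bucket 1 nonempty → append to chain.
Insert 928: h=0, bucket 0 empty → new chain.
Insert 988: h=3, bucket 3 nonempty → append to chain.
Insert 995: h=2, bucket 2 nonempty → append to chain.
Insert 512: h=8, bucket 8 nonempty → append to chain.
Final buckets:
0: 928
1: 633 -> 147 -> 678
2: 86 -> 995
3: 412 -> 988
4: ∅
5: 551
6: 454
7: ∅
8: 224 -> 512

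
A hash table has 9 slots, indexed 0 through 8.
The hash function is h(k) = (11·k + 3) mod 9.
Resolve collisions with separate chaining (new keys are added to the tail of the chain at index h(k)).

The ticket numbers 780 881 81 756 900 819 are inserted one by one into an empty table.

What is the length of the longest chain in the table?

4

Insert 780: h=6, bucket 6 empty → new chain.
Insert 881: h=1, bucket 1 empty → new chain.
Insert 81: h=3, bucket 3 empty → new chain.
Insert 756: h=3, bucket 3 nonempty → append to chain.
Insert 900: h=3, bucket 3 nonempty → append to chain.
Insert 819: h=3, bucket 3 nonempty → append to chain.
Final buckets:
0: .
1: 881
2: .
3: 81 -> 756 -> 900 -> 819
4: .
5: .
6: 780
7: .
8: .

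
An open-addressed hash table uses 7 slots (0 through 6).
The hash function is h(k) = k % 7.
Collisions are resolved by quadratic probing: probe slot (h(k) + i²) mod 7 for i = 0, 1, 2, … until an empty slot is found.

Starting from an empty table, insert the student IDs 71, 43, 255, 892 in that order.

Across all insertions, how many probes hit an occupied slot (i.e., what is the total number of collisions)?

71: h=1 → slot 1
43: h=1, probe 1,2 → slot 2
255: h=3 → slot 3
892: h=3, probe 3,4 → slot 4
Table: [., 71, 43, 255, 892, ., .]

2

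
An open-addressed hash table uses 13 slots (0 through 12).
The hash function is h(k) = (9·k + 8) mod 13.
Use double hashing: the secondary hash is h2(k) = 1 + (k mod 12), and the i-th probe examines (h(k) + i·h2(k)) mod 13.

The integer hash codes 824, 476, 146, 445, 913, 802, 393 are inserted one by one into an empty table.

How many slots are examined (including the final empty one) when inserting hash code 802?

3

824 hashes to 1; slot 1 is free => place at 1.
476 hashes to 2; slot 2 is free => place at 2.
146 hashes to 9; slot 9 is free => place at 9.
445 hashes to 9, h2=2; 9 taken => place at 11.
913 hashes to 9, h2=2; 9,11 taken => place at 0.
802 hashes to 11, h2=11; 11,9 taken => place at 7.
393 hashes to 9, h2=10; 9 taken => place at 6.
Table: [913, 824, 476, ., ., ., 393, 802, ., 146, ., 445, .]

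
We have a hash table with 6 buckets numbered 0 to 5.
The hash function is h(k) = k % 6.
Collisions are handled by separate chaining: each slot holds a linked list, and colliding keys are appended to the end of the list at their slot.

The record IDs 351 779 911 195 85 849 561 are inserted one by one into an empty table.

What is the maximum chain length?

Insert 351: h=3, bucket 3 empty -> new chain.
Insert 779: h=5, bucket 5 empty -> new chain.
Insert 911: h=5, bucket 5 nonempty -> append to chain.
Insert 195: h=3, bucket 3 nonempty -> append to chain.
Insert 85: h=1, bucket 1 empty -> new chain.
Insert 849: h=3, bucket 3 nonempty -> append to chain.
Insert 561: h=3, bucket 3 nonempty -> append to chain.
Final buckets:
0: .
1: 85
2: .
3: 351 -> 195 -> 849 -> 561
4: .
5: 779 -> 911

4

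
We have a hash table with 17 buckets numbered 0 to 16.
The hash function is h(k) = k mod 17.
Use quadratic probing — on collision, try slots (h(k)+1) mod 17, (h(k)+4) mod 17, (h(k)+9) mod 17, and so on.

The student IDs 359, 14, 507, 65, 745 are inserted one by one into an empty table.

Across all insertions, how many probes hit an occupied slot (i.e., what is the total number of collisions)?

Insert 359: h=2, slot 2 empty -> index 2.
Insert 14: h=14, slot 14 empty -> index 14.
Insert 507: h=14, slot 14 occupied -> index 15.
Insert 65: h=14, slots 14,15 occupied -> index 1.
Insert 745: h=14, slots 14,15,1 occupied -> index 6.
Table: [., 65, 359, ., ., ., 745, ., ., ., ., ., ., ., 14, 507, .]

6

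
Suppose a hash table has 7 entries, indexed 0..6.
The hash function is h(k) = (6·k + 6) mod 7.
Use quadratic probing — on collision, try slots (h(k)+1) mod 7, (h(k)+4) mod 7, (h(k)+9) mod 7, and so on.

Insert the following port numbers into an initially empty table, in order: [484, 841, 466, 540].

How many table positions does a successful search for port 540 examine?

484: h=5 → slot 5
841: h=5, probe 5,6 → slot 6
466: h=2 → slot 2
540: h=5, probe 5,6,2,0 → slot 0
Table: [540, ∅, 466, ∅, ∅, 484, 841]
Lookup 540: h=5, probe 5,6,2,0 → found at 0.

4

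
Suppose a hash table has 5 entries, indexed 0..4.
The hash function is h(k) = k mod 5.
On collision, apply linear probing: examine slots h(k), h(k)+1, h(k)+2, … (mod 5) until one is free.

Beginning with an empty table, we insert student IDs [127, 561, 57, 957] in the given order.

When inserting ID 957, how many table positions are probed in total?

Insert 127: h=2, slot 2 empty -> index 2.
Insert 561: h=1, slot 1 empty -> index 1.
Insert 57: h=2, slot 2 occupied -> index 3.
Insert 957: h=2, slots 2,3 occupied -> index 4.
Table: [∅, 561, 127, 57, 957]

3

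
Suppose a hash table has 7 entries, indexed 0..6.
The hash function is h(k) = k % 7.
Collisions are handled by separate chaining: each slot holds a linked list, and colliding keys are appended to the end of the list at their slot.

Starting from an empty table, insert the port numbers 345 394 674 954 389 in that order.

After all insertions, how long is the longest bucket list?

Insert 345: h=2, bucket 2 empty → new chain.
Insert 394: h=2, bucket 2 nonempty → append to chain.
Insert 674: h=2, bucket 2 nonempty → append to chain.
Insert 954: h=2, bucket 2 nonempty → append to chain.
Insert 389: h=4, bucket 4 empty → new chain.
Final buckets:
0: ∅
1: ∅
2: 345 -> 394 -> 674 -> 954
3: ∅
4: 389
5: ∅
6: ∅

4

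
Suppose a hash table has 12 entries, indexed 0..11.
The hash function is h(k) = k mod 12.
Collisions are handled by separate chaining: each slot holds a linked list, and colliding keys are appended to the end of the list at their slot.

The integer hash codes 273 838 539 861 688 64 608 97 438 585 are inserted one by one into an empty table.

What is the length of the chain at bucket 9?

3

273 -> bucket 9
838 -> bucket 10
539 -> bucket 11
861 -> bucket 9 (collision)
688 -> bucket 4
64 -> bucket 4 (collision)
608 -> bucket 8
97 -> bucket 1
438 -> bucket 6
585 -> bucket 9 (collision)
Final buckets:
0: —
1: 97
2: —
3: —
4: 688 -> 64
5: —
6: 438
7: —
8: 608
9: 273 -> 861 -> 585
10: 838
11: 539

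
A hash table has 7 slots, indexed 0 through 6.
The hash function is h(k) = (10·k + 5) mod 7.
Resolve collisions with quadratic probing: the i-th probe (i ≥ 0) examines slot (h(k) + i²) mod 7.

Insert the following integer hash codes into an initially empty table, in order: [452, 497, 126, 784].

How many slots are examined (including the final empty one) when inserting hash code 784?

452 hashes to 3; slot 3 is free -> place at 3.
497 hashes to 5; slot 5 is free -> place at 5.
126 hashes to 5; 5 taken -> place at 6.
784 hashes to 5; 5,6 taken -> place at 2.
Table: [_, _, 784, 452, _, 497, 126]

3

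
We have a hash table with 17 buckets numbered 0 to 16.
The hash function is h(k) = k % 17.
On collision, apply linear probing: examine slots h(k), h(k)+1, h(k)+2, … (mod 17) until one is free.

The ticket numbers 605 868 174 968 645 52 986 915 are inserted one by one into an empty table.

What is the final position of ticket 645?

605 hashes to 10; slot 10 is free => place at 10.
868 hashes to 1; slot 1 is free => place at 1.
174 hashes to 4; slot 4 is free => place at 4.
968 hashes to 16; slot 16 is free => place at 16.
645 hashes to 16; 16 taken => place at 0.
52 hashes to 1; 1 taken => place at 2.
986 hashes to 0; 0,1,2 taken => place at 3.
915 hashes to 14; slot 14 is free => place at 14.
Table: [645, 868, 52, 986, 174, _, _, _, _, _, 605, _, _, _, 915, _, 968]

0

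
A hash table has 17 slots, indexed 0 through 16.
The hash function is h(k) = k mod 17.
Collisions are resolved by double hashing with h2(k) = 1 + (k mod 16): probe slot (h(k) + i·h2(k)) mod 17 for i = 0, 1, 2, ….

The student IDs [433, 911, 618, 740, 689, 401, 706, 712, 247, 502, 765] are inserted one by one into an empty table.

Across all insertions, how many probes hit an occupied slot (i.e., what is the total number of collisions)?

8

Insert 433: h=8, slot 8 empty -> index 8.
Insert 911: h=10, slot 10 empty -> index 10.
Insert 618: h=6, slot 6 empty -> index 6.
Insert 740: h=9, slot 9 empty -> index 9.
Insert 689: h=9, h2=2, slot 9 occupied -> index 11.
Insert 401: h=10, h2=2, slot 10 occupied -> index 12.
Insert 706: h=9, h2=3, slots 9,12 occupied -> index 15.
Insert 712: h=15, h2=9, slot 15 occupied -> index 7.
Insert 247: h=9, h2=8, slot 9 occupied -> index 0.
Insert 502: h=9, h2=7, slot 9 occupied -> index 16.
Insert 765: h=0, h2=14, slot 0 occupied -> index 14.
Table: [247, ., ., ., ., ., 618, 712, 433, 740, 911, 689, 401, ., 765, 706, 502]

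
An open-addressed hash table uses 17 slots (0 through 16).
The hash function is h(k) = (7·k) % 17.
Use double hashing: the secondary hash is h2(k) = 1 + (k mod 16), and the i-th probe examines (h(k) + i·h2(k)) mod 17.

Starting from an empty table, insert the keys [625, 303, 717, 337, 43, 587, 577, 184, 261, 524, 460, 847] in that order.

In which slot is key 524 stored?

9

625 hashes to 6; slot 6 is free → place at 6.
303 hashes to 13; slot 13 is free → place at 13.
717 hashes to 4; slot 4 is free → place at 4.
337 hashes to 13, h2=2; 13 taken → place at 15.
43 hashes to 12; slot 12 is free → place at 12.
587 hashes to 12, h2=12; 12 taken → place at 7.
577 hashes to 10; slot 10 is free → place at 10.
184 hashes to 13, h2=9; 13 taken → place at 5.
261 hashes to 8; slot 8 is free → place at 8.
524 hashes to 13, h2=13; 13 taken → place at 9.
460 hashes to 7, h2=13; 7 taken → place at 3.
847 hashes to 13, h2=16; 13,12 taken → place at 11.
Table: [—, —, —, 460, 717, 184, 625, 587, 261, 524, 577, 847, 43, 303, —, 337, —]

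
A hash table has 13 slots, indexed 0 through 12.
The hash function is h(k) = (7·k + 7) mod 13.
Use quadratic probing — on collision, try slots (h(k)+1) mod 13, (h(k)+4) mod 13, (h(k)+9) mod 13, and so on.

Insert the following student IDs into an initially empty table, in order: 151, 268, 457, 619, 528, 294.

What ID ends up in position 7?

528

Insert 151: h=11, slot 11 empty => index 11.
Insert 268: h=11, slot 11 occupied => index 12.
Insert 457: h=8, slot 8 empty => index 8.
Insert 619: h=11, slots 11,12 occupied => index 2.
Insert 528: h=11, slots 11,12,2 occupied => index 7.
Insert 294: h=11, slots 11,12,2,7 occupied => index 1.
Table: [∅, 294, 619, ∅, ∅, ∅, ∅, 528, 457, ∅, ∅, 151, 268]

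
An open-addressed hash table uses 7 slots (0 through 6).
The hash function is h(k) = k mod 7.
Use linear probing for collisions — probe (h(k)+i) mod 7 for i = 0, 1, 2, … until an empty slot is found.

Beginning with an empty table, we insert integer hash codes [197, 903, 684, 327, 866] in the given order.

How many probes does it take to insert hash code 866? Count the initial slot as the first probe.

5

197: h=1 => slot 1
903: h=0 => slot 0
684: h=5 => slot 5
327: h=5, probe 5,6 => slot 6
866: h=5, probe 5,6,0,1,2 => slot 2
Table: [903, 197, 866, ., ., 684, 327]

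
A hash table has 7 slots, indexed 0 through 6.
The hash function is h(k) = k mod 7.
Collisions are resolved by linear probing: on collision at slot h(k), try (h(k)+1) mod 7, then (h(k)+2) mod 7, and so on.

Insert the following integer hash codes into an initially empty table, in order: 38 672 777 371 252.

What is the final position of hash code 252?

4

38: h=3 => slot 3
672: h=0 => slot 0
777: h=0, probe 0,1 => slot 1
371: h=0, probe 0,1,2 => slot 2
252: h=0, probe 0,1,2,3,4 => slot 4
Table: [672, 777, 371, 38, 252, _, _]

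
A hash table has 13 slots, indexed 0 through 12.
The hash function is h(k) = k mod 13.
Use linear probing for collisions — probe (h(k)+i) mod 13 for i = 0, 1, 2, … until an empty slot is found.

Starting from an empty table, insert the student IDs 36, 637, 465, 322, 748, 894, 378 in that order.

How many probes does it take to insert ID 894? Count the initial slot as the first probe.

36: h=10 => slot 10
637: h=0 => slot 0
465: h=10, probe 10,11 => slot 11
322: h=10, probe 10,11,12 => slot 12
748: h=7 => slot 7
894: h=10, probe 10,11,12,0,1 => slot 1
378: h=1, probe 1,2 => slot 2
Table: [637, 894, 378, ., ., ., ., 748, ., ., 36, 465, 322]

5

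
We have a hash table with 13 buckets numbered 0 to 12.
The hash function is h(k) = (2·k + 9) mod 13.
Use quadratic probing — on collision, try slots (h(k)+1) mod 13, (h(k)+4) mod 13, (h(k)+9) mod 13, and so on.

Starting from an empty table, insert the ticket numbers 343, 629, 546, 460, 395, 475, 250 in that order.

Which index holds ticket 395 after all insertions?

2

343 hashes to 6; slot 6 is free -> place at 6.
629 hashes to 6; 6 taken -> place at 7.
546 hashes to 9; slot 9 is free -> place at 9.
460 hashes to 6; 6,7 taken -> place at 10.
395 hashes to 6; 6,7,10 taken -> place at 2.
475 hashes to 10; 10 taken -> place at 11.
250 hashes to 2; 2 taken -> place at 3.
Table: [., ., 395, 250, ., ., 343, 629, ., 546, 460, 475, .]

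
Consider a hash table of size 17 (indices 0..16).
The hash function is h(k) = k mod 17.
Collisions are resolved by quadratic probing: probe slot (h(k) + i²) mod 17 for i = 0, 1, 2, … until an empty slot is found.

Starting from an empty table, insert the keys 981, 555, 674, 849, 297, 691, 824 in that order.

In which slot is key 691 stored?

3

981: h=12 => slot 12
555: h=11 => slot 11
674: h=11, probe 11,12,15 => slot 15
849: h=16 => slot 16
297: h=8 => slot 8
691: h=11, probe 11,12,15,3 => slot 3
824: h=8, probe 8,9 => slot 9
Table: [., ., ., 691, ., ., ., ., 297, 824, ., 555, 981, ., ., 674, 849]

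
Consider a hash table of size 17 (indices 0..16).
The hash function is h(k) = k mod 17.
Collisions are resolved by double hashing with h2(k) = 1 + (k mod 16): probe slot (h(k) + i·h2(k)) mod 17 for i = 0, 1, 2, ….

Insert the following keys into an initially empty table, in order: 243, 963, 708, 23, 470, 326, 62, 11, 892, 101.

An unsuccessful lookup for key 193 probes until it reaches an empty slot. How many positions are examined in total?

3

243 hashes to 5; slot 5 is free → place at 5.
963 hashes to 11; slot 11 is free → place at 11.
708 hashes to 11, h2=5; 11 taken → place at 16.
23 hashes to 6; slot 6 is free → place at 6.
470 hashes to 11, h2=7; 11 taken → place at 1.
326 hashes to 3; slot 3 is free → place at 3.
62 hashes to 11, h2=15; 11 taken → place at 9.
11 hashes to 11, h2=12; 11,6,1 taken → place at 13.
892 hashes to 8; slot 8 is free → place at 8.
101 hashes to 16, h2=6; 16,5,11 taken → place at 0.
Table: [101, 470, ∅, 326, ∅, 243, 23, ∅, 892, 62, ∅, 963, ∅, 11, ∅, ∅, 708]
Lookup 193: h=6, h2=2, probe 6,8,10 → slot 10 empty, not found.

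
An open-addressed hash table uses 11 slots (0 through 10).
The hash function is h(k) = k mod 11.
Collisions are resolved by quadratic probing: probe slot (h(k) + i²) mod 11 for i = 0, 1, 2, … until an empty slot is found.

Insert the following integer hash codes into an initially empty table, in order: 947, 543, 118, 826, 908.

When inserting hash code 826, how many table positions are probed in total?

947: h=1 -> slot 1
543: h=4 -> slot 4
118: h=8 -> slot 8
826: h=1, probe 1,2 -> slot 2
908: h=6 -> slot 6
Table: [-, 947, 826, -, 543, -, 908, -, 118, -, -]

2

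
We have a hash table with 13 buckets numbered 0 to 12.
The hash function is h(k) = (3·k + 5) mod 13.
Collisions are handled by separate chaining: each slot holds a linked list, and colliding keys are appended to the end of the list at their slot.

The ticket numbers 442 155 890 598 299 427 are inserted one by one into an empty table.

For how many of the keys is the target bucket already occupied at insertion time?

2

Insert 442: h=5, bucket 5 empty → new chain.
Insert 155: h=2, bucket 2 empty → new chain.
Insert 890: h=10, bucket 10 empty → new chain.
Insert 598: h=5, bucket 5 nonempty → append to chain.
Insert 299: h=5, bucket 5 nonempty → append to chain.
Insert 427: h=12, bucket 12 empty → new chain.
Final buckets:
0: .
1: .
2: 155
3: .
4: .
5: 442 -> 598 -> 299
6: .
7: .
8: .
9: .
10: 890
11: .
12: 427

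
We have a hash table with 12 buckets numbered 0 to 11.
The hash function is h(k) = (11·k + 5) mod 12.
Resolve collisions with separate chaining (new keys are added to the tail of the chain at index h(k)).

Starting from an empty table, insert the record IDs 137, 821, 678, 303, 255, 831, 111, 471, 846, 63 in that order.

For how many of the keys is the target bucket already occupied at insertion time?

Insert 137: h=0, bucket 0 empty -> new chain.
Insert 821: h=0, bucket 0 nonempty -> append to chain.
Insert 678: h=11, bucket 11 empty -> new chain.
Insert 303: h=2, bucket 2 empty -> new chain.
Insert 255: h=2, bucket 2 nonempty -> append to chain.
Insert 831: h=2, bucket 2 nonempty -> append to chain.
Insert 111: h=2, bucket 2 nonempty -> append to chain.
Insert 471: h=2, bucket 2 nonempty -> append to chain.
Insert 846: h=11, bucket 11 nonempty -> append to chain.
Insert 63: h=2, bucket 2 nonempty -> append to chain.
Final buckets:
0: 137 -> 821
1: .
2: 303 -> 255 -> 831 -> 111 -> 471 -> 63
3: .
4: .
5: .
6: .
7: .
8: .
9: .
10: .
11: 678 -> 846

7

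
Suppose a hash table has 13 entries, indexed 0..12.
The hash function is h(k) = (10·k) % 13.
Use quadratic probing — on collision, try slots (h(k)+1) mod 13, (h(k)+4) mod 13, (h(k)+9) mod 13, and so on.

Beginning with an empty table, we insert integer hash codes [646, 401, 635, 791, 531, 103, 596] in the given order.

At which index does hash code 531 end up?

646: h=12 → slot 12
401: h=6 → slot 6
635: h=6, probe 6,7 → slot 7
791: h=6, probe 6,7,10 → slot 10
531: h=6, probe 6,7,10,2 → slot 2
103: h=3 → slot 3
596: h=6, probe 6,7,10,2,9 → slot 9
Table: [., ., 531, 103, ., ., 401, 635, ., 596, 791, ., 646]

2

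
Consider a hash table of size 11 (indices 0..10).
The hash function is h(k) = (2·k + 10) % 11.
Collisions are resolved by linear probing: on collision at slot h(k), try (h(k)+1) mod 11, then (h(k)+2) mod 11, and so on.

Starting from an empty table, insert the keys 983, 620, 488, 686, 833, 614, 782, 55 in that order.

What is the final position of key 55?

983: h=7 -> slot 7
620: h=7, probe 7,8 -> slot 8
488: h=7, probe 7,8,9 -> slot 9
686: h=7, probe 7,8,9,10 -> slot 10
833: h=4 -> slot 4
614: h=6 -> slot 6
782: h=1 -> slot 1
55: h=10, probe 10,0 -> slot 0
Table: [55, 782, -, -, 833, -, 614, 983, 620, 488, 686]

0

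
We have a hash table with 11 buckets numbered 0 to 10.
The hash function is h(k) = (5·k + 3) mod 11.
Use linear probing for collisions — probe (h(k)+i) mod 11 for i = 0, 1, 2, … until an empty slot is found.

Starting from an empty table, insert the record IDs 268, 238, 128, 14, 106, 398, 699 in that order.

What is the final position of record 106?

268: h=1 => slot 1
238: h=5 => slot 5
128: h=5, probe 5,6 => slot 6
14: h=7 => slot 7
106: h=5, probe 5,6,7,8 => slot 8
398: h=2 => slot 2
699: h=0 => slot 0
Table: [699, 268, 398, —, —, 238, 128, 14, 106, —, —]

8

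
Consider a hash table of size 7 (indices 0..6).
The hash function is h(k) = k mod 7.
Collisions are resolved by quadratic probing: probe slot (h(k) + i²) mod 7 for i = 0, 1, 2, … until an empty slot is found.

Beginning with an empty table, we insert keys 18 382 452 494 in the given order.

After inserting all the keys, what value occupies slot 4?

18: h=4 => slot 4
382: h=4, probe 4,5 => slot 5
452: h=4, probe 4,5,1 => slot 1
494: h=4, probe 4,5,1,6 => slot 6
Table: [_, 452, _, _, 18, 382, 494]

18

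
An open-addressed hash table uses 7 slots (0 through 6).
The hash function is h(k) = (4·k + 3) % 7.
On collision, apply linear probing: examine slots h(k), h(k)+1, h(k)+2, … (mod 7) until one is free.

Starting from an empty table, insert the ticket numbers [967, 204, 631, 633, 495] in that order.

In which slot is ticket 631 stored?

2

967 hashes to 0; slot 0 is free => place at 0.
204 hashes to 0; 0 taken => place at 1.
631 hashes to 0; 0,1 taken => place at 2.
633 hashes to 1; 1,2 taken => place at 3.
495 hashes to 2; 2,3 taken => place at 4.
Table: [967, 204, 631, 633, 495, -, -]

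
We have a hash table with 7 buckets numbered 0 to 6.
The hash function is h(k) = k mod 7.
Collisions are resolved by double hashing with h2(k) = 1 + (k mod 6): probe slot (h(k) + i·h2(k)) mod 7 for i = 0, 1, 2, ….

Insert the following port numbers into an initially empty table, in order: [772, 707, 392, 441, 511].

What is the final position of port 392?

3

Insert 772: h=2, slot 2 empty => index 2.
Insert 707: h=0, slot 0 empty => index 0.
Insert 392: h=0, h2=3, slot 0 occupied => index 3.
Insert 441: h=0, h2=4, slot 0 occupied => index 4.
Insert 511: h=0, h2=2, slots 0,2,4 occupied => index 6.
Table: [707, _, 772, 392, 441, _, 511]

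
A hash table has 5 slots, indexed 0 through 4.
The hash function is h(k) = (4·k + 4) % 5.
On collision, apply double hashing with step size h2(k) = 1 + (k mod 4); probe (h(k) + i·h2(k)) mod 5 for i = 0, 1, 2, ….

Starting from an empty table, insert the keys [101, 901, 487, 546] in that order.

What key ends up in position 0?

Insert 101: h=3, slot 3 empty → index 3.
Insert 901: h=3, h2=2, slot 3 occupied → index 0.
Insert 487: h=2, slot 2 empty → index 2.
Insert 546: h=3, h2=3, slot 3 occupied → index 1.
Table: [901, 546, 487, 101, _]

901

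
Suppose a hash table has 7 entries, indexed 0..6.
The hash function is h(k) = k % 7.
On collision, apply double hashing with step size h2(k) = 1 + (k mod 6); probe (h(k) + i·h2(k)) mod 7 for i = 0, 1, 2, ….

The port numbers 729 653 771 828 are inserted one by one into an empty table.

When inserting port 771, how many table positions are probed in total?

2

729: h=1 => slot 1
653: h=2 => slot 2
771: h=1, h2=4, probe 1,5 => slot 5
828: h=2, h2=1, probe 2,3 => slot 3
Table: [_, 729, 653, 828, _, 771, _]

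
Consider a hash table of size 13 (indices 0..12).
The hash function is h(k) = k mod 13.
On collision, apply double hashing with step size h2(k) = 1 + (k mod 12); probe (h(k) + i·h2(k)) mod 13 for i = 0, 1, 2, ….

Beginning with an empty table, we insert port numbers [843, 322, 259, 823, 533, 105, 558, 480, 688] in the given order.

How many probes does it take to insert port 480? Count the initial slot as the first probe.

843 hashes to 11; slot 11 is free → place at 11.
322 hashes to 10; slot 10 is free → place at 10.
259 hashes to 12; slot 12 is free → place at 12.
823 hashes to 4; slot 4 is free → place at 4.
533 hashes to 0; slot 0 is free → place at 0.
105 hashes to 1; slot 1 is free → place at 1.
558 hashes to 12, h2=7; 12 taken → place at 6.
480 hashes to 12, h2=1; 12,0,1 taken → place at 2.
688 hashes to 12, h2=5; 12,4 taken → place at 9.
Table: [533, 105, 480, -, 823, -, 558, -, -, 688, 322, 843, 259]

4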